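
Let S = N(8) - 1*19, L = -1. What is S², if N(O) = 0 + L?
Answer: 400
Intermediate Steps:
N(O) = -1 (N(O) = 0 - 1 = -1)
S = -20 (S = -1 - 1*19 = -1 - 19 = -20)
S² = (-20)² = 400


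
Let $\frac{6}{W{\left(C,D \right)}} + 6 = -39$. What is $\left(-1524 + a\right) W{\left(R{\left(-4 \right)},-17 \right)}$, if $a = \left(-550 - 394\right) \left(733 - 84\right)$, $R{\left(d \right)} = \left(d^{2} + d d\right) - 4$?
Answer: $\frac{245672}{3} \approx 81891.0$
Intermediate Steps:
$R{\left(d \right)} = -4 + 2 d^{2}$ ($R{\left(d \right)} = \left(d^{2} + d^{2}\right) - 4 = 2 d^{2} - 4 = -4 + 2 d^{2}$)
$W{\left(C,D \right)} = - \frac{2}{15}$ ($W{\left(C,D \right)} = \frac{6}{-6 - 39} = \frac{6}{-45} = 6 \left(- \frac{1}{45}\right) = - \frac{2}{15}$)
$a = -612656$ ($a = \left(-944\right) 649 = -612656$)
$\left(-1524 + a\right) W{\left(R{\left(-4 \right)},-17 \right)} = \left(-1524 - 612656\right) \left(- \frac{2}{15}\right) = \left(-614180\right) \left(- \frac{2}{15}\right) = \frac{245672}{3}$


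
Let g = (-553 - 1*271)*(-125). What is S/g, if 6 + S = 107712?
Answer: 53853/51500 ≈ 1.0457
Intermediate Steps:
S = 107706 (S = -6 + 107712 = 107706)
g = 103000 (g = (-553 - 271)*(-125) = -824*(-125) = 103000)
S/g = 107706/103000 = 107706*(1/103000) = 53853/51500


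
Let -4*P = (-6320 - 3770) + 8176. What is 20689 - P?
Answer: 40421/2 ≈ 20211.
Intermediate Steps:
P = 957/2 (P = -((-6320 - 3770) + 8176)/4 = -(-10090 + 8176)/4 = -1/4*(-1914) = 957/2 ≈ 478.50)
20689 - P = 20689 - 1*957/2 = 20689 - 957/2 = 40421/2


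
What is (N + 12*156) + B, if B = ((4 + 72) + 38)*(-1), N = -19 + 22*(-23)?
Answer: 1233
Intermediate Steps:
N = -525 (N = -19 - 506 = -525)
B = -114 (B = (76 + 38)*(-1) = 114*(-1) = -114)
(N + 12*156) + B = (-525 + 12*156) - 114 = (-525 + 1872) - 114 = 1347 - 114 = 1233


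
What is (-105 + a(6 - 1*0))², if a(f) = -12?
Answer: 13689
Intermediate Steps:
(-105 + a(6 - 1*0))² = (-105 - 12)² = (-117)² = 13689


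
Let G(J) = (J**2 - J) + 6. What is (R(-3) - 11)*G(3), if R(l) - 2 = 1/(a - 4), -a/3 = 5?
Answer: -2064/19 ≈ -108.63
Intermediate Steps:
a = -15 (a = -3*5 = -15)
G(J) = 6 + J**2 - J
R(l) = 37/19 (R(l) = 2 + 1/(-15 - 4) = 2 + 1/(-19) = 2 - 1/19 = 37/19)
(R(-3) - 11)*G(3) = (37/19 - 11)*(6 + 3**2 - 1*3) = -172*(6 + 9 - 3)/19 = -172/19*12 = -2064/19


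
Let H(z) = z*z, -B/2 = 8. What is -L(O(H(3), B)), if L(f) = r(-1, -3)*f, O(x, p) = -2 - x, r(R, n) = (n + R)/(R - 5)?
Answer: 22/3 ≈ 7.3333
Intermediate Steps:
B = -16 (B = -2*8 = -16)
H(z) = z²
r(R, n) = (R + n)/(-5 + R)
L(f) = 2*f/3 (L(f) = ((-1 - 3)/(-5 - 1))*f = (-4/(-6))*f = (-⅙*(-4))*f = 2*f/3)
-L(O(H(3), B)) = -2*(-2 - 1*3²)/3 = -2*(-2 - 1*9)/3 = -2*(-2 - 9)/3 = -2*(-11)/3 = -1*(-22/3) = 22/3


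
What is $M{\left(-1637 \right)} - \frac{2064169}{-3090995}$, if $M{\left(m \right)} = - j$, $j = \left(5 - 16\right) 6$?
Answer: $\frac{206069839}{3090995} \approx 66.668$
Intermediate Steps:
$j = -66$ ($j = \left(-11\right) 6 = -66$)
$M{\left(m \right)} = 66$ ($M{\left(m \right)} = \left(-1\right) \left(-66\right) = 66$)
$M{\left(-1637 \right)} - \frac{2064169}{-3090995} = 66 - \frac{2064169}{-3090995} = 66 - - \frac{2064169}{3090995} = 66 + \frac{2064169}{3090995} = \frac{206069839}{3090995}$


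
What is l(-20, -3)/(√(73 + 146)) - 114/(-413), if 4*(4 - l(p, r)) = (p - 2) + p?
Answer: 114/413 + 29*√219/438 ≈ 1.2558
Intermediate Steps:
l(p, r) = 9/2 - p/2 (l(p, r) = 4 - ((p - 2) + p)/4 = 4 - ((-2 + p) + p)/4 = 4 - (-2 + 2*p)/4 = 4 + (½ - p/2) = 9/2 - p/2)
l(-20, -3)/(√(73 + 146)) - 114/(-413) = (9/2 - ½*(-20))/(√(73 + 146)) - 114/(-413) = (9/2 + 10)/(√219) - 114*(-1/413) = 29*(√219/219)/2 + 114/413 = 29*√219/438 + 114/413 = 114/413 + 29*√219/438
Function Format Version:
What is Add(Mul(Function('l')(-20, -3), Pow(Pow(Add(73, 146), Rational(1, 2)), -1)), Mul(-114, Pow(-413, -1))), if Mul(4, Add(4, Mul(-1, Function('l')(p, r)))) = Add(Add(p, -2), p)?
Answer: Add(Rational(114, 413), Mul(Rational(29, 438), Pow(219, Rational(1, 2)))) ≈ 1.2558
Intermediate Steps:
Function('l')(p, r) = Add(Rational(9, 2), Mul(Rational(-1, 2), p)) (Function('l')(p, r) = Add(4, Mul(Rational(-1, 4), Add(Add(p, -2), p))) = Add(4, Mul(Rational(-1, 4), Add(Add(-2, p), p))) = Add(4, Mul(Rational(-1, 4), Add(-2, Mul(2, p)))) = Add(4, Add(Rational(1, 2), Mul(Rational(-1, 2), p))) = Add(Rational(9, 2), Mul(Rational(-1, 2), p)))
Add(Mul(Function('l')(-20, -3), Pow(Pow(Add(73, 146), Rational(1, 2)), -1)), Mul(-114, Pow(-413, -1))) = Add(Mul(Add(Rational(9, 2), Mul(Rational(-1, 2), -20)), Pow(Pow(Add(73, 146), Rational(1, 2)), -1)), Mul(-114, Pow(-413, -1))) = Add(Mul(Add(Rational(9, 2), 10), Pow(Pow(219, Rational(1, 2)), -1)), Mul(-114, Rational(-1, 413))) = Add(Mul(Rational(29, 2), Mul(Rational(1, 219), Pow(219, Rational(1, 2)))), Rational(114, 413)) = Add(Mul(Rational(29, 438), Pow(219, Rational(1, 2))), Rational(114, 413)) = Add(Rational(114, 413), Mul(Rational(29, 438), Pow(219, Rational(1, 2))))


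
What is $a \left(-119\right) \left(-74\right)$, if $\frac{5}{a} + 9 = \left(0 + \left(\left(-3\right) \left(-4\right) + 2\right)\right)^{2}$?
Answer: $\frac{2590}{11} \approx 235.45$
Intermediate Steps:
$a = \frac{5}{187}$ ($a = \frac{5}{-9 + \left(0 + \left(\left(-3\right) \left(-4\right) + 2\right)\right)^{2}} = \frac{5}{-9 + \left(0 + \left(12 + 2\right)\right)^{2}} = \frac{5}{-9 + \left(0 + 14\right)^{2}} = \frac{5}{-9 + 14^{2}} = \frac{5}{-9 + 196} = \frac{5}{187} \approx 0.026738$)
$a \left(-119\right) \left(-74\right) = \frac{5}{187} \left(-119\right) \left(-74\right) = \left(- \frac{35}{11}\right) \left(-74\right) = \frac{2590}{11}$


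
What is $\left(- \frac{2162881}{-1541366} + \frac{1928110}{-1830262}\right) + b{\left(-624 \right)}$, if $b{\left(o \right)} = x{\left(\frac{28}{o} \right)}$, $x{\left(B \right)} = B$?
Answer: $\frac{33544981224607}{110023041097788} \approx 0.30489$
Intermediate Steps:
$b{\left(o \right)} = \frac{28}{o}$
$\left(- \frac{2162881}{-1541366} + \frac{1928110}{-1830262}\right) + b{\left(-624 \right)} = \left(- \frac{2162881}{-1541366} + \frac{1928110}{-1830262}\right) + \frac{28}{-624} = \left(\left(-2162881\right) \left(- \frac{1}{1541366}\right) + 1928110 \left(- \frac{1}{1830262}\right)\right) + 28 \left(- \frac{1}{624}\right) = \left(\frac{2162881}{1541366} - \frac{964055}{915131}\right) - \frac{7}{156} = \frac{493357853281}{1410551808946} - \frac{7}{156} = \frac{33544981224607}{110023041097788}$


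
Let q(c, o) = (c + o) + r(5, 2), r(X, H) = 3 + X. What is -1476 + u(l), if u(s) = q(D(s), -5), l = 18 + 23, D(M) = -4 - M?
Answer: -1518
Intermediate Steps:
l = 41
q(c, o) = 8 + c + o (q(c, o) = (c + o) + (3 + 5) = (c + o) + 8 = 8 + c + o)
u(s) = -1 - s (u(s) = 8 + (-4 - s) - 5 = -1 - s)
-1476 + u(l) = -1476 + (-1 - 1*41) = -1476 + (-1 - 41) = -1476 - 42 = -1518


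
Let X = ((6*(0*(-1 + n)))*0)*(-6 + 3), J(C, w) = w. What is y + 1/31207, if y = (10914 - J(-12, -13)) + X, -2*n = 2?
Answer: 340998890/31207 ≈ 10927.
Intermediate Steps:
n = -1 (n = -1/2*2 = -1)
X = 0 (X = ((6*(0*(-1 - 1)))*0)*(-6 + 3) = ((6*(0*(-2)))*0)*(-3) = ((6*0)*0)*(-3) = (0*0)*(-3) = 0*(-3) = 0)
y = 10927 (y = (10914 - 1*(-13)) + 0 = (10914 + 13) + 0 = 10927 + 0 = 10927)
y + 1/31207 = 10927 + 1/31207 = 340998890/31207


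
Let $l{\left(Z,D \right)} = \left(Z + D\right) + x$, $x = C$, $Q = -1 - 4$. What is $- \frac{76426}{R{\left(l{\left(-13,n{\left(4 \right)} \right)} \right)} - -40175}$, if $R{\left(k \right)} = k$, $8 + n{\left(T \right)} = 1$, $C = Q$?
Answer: $- \frac{38213}{20075} \approx -1.9035$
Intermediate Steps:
$Q = -5$
$C = -5$
$x = -5$
$n{\left(T \right)} = -7$ ($n{\left(T \right)} = -8 + 1 = -7$)
$l{\left(Z,D \right)} = -5 + D + Z$ ($l{\left(Z,D \right)} = \left(Z + D\right) - 5 = \left(D + Z\right) - 5 = -5 + D + Z$)
$- \frac{76426}{R{\left(l{\left(-13,n{\left(4 \right)} \right)} \right)} - -40175} = - \frac{76426}{\left(-5 - 7 - 13\right) - -40175} = - \frac{76426}{-25 + 40175} = - \frac{76426}{40150} = \left(-76426\right) \frac{1}{40150} = - \frac{38213}{20075}$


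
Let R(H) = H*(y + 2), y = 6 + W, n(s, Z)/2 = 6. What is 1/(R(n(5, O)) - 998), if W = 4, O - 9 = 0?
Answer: -1/854 ≈ -0.0011710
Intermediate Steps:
O = 9 (O = 9 + 0 = 9)
n(s, Z) = 12 (n(s, Z) = 2*6 = 12)
y = 10 (y = 6 + 4 = 10)
R(H) = 12*H (R(H) = H*(10 + 2) = H*12 = 12*H)
1/(R(n(5, O)) - 998) = 1/(12*12 - 998) = 1/(144 - 998) = 1/(-854) = -1/854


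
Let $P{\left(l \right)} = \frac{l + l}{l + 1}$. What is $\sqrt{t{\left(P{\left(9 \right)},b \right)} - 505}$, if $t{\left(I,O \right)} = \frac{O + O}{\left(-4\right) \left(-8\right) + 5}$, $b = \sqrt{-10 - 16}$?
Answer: $\frac{\sqrt{-691345 + 74 i \sqrt{26}}}{37} \approx 0.0061325 + 22.472 i$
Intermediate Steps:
$b = i \sqrt{26}$ ($b = \sqrt{-26} = i \sqrt{26} \approx 5.099 i$)
$P{\left(l \right)} = \frac{2 l}{1 + l}$
$t{\left(I,O \right)} = \frac{2 O}{37}$ ($t{\left(I,O \right)} = \frac{2 O}{32 + 5} = \frac{2 O}{37}$)
$\sqrt{t{\left(P{\left(9 \right)},b \right)} - 505} = \sqrt{\frac{2 i \sqrt{26}}{37} - 505} = \sqrt{-505 + \frac{2 i \sqrt{26}}{37}}$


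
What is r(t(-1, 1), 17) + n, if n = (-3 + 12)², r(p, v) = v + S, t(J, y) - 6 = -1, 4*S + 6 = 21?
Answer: 407/4 ≈ 101.75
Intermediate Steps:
S = 15/4 (S = -3/2 + (¼)*21 = -3/2 + 21/4 = 15/4 ≈ 3.7500)
t(J, y) = 5 (t(J, y) = 6 - 1 = 5)
r(p, v) = 15/4 + v (r(p, v) = v + 15/4 = 15/4 + v)
n = 81 (n = 9² = 81)
r(t(-1, 1), 17) + n = (15/4 + 17) + 81 = 83/4 + 81 = 407/4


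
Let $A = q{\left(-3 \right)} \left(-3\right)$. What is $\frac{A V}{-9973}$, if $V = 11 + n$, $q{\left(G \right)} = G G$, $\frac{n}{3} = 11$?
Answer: $\frac{1188}{9973} \approx 0.11912$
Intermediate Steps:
$n = 33$ ($n = 3 \cdot 11 = 33$)
$q{\left(G \right)} = G^{2}$
$A = -27$ ($A = \left(-3\right)^{2} \left(-3\right) = 9 \left(-3\right) = -27$)
$V = 44$ ($V = 11 + 33 = 44$)
$\frac{A V}{-9973} = \frac{\left(-27\right) 44}{-9973} = \left(-1188\right) \left(- \frac{1}{9973}\right) = \frac{1188}{9973}$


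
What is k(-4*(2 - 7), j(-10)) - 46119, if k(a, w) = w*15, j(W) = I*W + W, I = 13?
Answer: -48219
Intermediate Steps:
j(W) = 14*W (j(W) = 13*W + W = 14*W)
k(a, w) = 15*w
k(-4*(2 - 7), j(-10)) - 46119 = 15*(14*(-10)) - 46119 = 15*(-140) - 46119 = -2100 - 46119 = -48219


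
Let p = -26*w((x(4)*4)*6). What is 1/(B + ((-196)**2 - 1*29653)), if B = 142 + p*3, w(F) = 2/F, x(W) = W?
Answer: 8/71227 ≈ 0.00011232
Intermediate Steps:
p = -13/24 (p = -52/((4*4)*6) = -52/(16*6) = -52/96 = -26*1/48 = -13/24 ≈ -0.54167)
B = 1123/8 (B = 142 - 13/24*3 = 142 - 13/8 = 1123/8 ≈ 140.38)
1/(B + ((-196)**2 - 1*29653)) = 1/(1123/8 + ((-196)**2 - 1*29653)) = 1/(1123/8 + (38416 - 29653)) = 1/(1123/8 + 8763) = 1/(71227/8) = 8/71227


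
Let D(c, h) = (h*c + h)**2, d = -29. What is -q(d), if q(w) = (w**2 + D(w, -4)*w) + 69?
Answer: 362866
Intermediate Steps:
D(c, h) = (h + c*h)**2 (D(c, h) = (c*h + h)**2 = (h + c*h)**2)
q(w) = 69 + w**2 + 16*w*(1 + w)**2 (q(w) = (w**2 + ((-4)**2*(1 + w)**2)*w) + 69 = (w**2 + (16*(1 + w)**2)*w) + 69 = (w**2 + 16*w*(1 + w)**2) + 69 = 69 + w**2 + 16*w*(1 + w)**2)
-q(d) = -(69 + (-29)**2 + 16*(-29)*(1 - 29)**2) = -(69 + 841 + 16*(-29)*(-28)**2) = -(69 + 841 + 16*(-29)*784) = -(69 + 841 - 363776) = -1*(-362866) = 362866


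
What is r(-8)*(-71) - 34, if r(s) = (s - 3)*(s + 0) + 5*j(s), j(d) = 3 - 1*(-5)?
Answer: -9122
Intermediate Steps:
j(d) = 8 (j(d) = 3 + 5 = 8)
r(s) = 40 + s*(-3 + s) (r(s) = (s - 3)*(s + 0) + 5*8 = (-3 + s)*s + 40 = s*(-3 + s) + 40 = 40 + s*(-3 + s))
r(-8)*(-71) - 34 = (40 + (-8)² - 3*(-8))*(-71) - 34 = (40 + 64 + 24)*(-71) - 34 = 128*(-71) - 34 = -9088 - 34 = -9122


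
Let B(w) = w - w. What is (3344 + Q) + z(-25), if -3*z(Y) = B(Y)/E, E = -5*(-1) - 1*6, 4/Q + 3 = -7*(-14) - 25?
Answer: 117042/35 ≈ 3344.1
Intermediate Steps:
B(w) = 0
Q = 2/35 (Q = 4/(-3 + (-7*(-14) - 25)) = 4/(-3 + (98 - 25)) = 4/(-3 + 73) = 4/70 = 4*(1/70) = 2/35 ≈ 0.057143)
E = -1 (E = 5 - 6 = -1)
z(Y) = 0 (z(Y) = -0/(-1) = -0*(-1) = -⅓*0 = 0)
(3344 + Q) + z(-25) = (3344 + 2/35) + 0 = 117042/35 + 0 = 117042/35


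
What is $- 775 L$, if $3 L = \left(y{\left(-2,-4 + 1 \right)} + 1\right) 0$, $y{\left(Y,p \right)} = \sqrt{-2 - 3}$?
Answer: $0$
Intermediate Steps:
$y{\left(Y,p \right)} = i \sqrt{5}$ ($y{\left(Y,p \right)} = \sqrt{-5} = i \sqrt{5}$)
$L = 0$ ($L = \frac{\left(i \sqrt{5} + 1\right) 0}{3} = \frac{\left(1 + i \sqrt{5}\right) 0}{3} = \frac{1}{3} \cdot 0 = 0$)
$- 775 L = \left(-775\right) 0 = 0$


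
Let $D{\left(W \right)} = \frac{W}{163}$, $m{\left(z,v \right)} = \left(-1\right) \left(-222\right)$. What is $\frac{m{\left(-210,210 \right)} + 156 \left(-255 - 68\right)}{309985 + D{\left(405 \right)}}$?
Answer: $- \frac{4088529}{25263980} \approx -0.16183$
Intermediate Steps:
$m{\left(z,v \right)} = 222$
$D{\left(W \right)} = \frac{W}{163}$ ($D{\left(W \right)} = W \frac{1}{163} = \frac{W}{163}$)
$\frac{m{\left(-210,210 \right)} + 156 \left(-255 - 68\right)}{309985 + D{\left(405 \right)}} = \frac{222 + 156 \left(-255 - 68\right)}{309985 + \frac{1}{163} \cdot 405} = \frac{222 + 156 \left(-323\right)}{309985 + \frac{405}{163}} = \frac{222 - 50388}{\frac{50527960}{163}} = \left(-50166\right) \frac{163}{50527960} = - \frac{4088529}{25263980}$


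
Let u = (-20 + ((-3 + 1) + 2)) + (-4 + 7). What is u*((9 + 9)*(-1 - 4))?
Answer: 1530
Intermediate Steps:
u = -17 (u = (-20 + (-2 + 2)) + 3 = (-20 + 0) + 3 = -20 + 3 = -17)
u*((9 + 9)*(-1 - 4)) = -17*(9 + 9)*(-1 - 4) = -306*(-5) = -17*(-90) = 1530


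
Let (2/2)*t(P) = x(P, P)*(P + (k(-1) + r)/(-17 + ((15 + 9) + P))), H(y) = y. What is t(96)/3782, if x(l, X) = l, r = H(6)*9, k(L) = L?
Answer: 477168/194773 ≈ 2.4499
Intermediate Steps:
r = 54 (r = 6*9 = 54)
t(P) = P*(P + 53/(7 + P)) (t(P) = P*(P + (-1 + 54)/(-17 + ((15 + 9) + P))) = P*(P + 53/(-17 + (24 + P))) = P*(P + 53/(7 + P)))
t(96)/3782 = (96*(53 + 96² + 7*96)/(7 + 96))/3782 = (96*(53 + 9216 + 672)/103)*(1/3782) = (96*(1/103)*9941)*(1/3782) = (954336/103)*(1/3782) = 477168/194773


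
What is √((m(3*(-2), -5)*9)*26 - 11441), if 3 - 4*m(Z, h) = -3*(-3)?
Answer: 4*I*√737 ≈ 108.59*I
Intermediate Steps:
m(Z, h) = -3/2 (m(Z, h) = ¾ - (-3)*(-3)/4 = ¾ - ¼*9 = ¾ - 9/4 = -3/2)
√((m(3*(-2), -5)*9)*26 - 11441) = √(-3/2*9*26 - 11441) = √(-27/2*26 - 11441) = √(-351 - 11441) = √(-11792) = 4*I*√737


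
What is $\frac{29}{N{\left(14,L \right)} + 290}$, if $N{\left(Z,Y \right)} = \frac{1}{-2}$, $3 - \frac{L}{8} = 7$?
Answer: $\frac{58}{579} \approx 0.10017$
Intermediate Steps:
$L = -32$ ($L = 24 - 56 = -32$)
$N{\left(Z,Y \right)} = - \frac{1}{2}$
$\frac{29}{N{\left(14,L \right)} + 290} = \frac{29}{- \frac{1}{2} + 290} = \frac{29}{\frac{579}{2}} = 29 \cdot \frac{2}{579} = \frac{58}{579}$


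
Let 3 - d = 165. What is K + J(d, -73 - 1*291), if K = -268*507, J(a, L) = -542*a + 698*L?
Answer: -302144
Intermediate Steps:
d = -162 (d = 3 - 1*165 = 3 - 165 = -162)
K = -135876
K + J(d, -73 - 1*291) = -135876 + (-542*(-162) + 698*(-73 - 1*291)) = -135876 + (87804 + 698*(-73 - 291)) = -135876 + (87804 + 698*(-364)) = -135876 + (87804 - 254072) = -135876 - 166268 = -302144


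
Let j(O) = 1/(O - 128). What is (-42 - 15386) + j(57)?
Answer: -1095389/71 ≈ -15428.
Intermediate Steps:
j(O) = 1/(-128 + O)
(-42 - 15386) + j(57) = (-42 - 15386) + 1/(-128 + 57) = -15428 + 1/(-71) = -15428 - 1/71 = -1095389/71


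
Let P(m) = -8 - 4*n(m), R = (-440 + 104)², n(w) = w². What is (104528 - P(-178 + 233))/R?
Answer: 29159/28224 ≈ 1.0331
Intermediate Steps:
R = 112896 (R = (-336)² = 112896)
P(m) = -8 - 4*m²
(104528 - P(-178 + 233))/R = (104528 - (-8 - 4*(-178 + 233)²))/112896 = (104528 - (-8 - 4*55²))*(1/112896) = (104528 - (-8 - 4*3025))*(1/112896) = (104528 - (-8 - 12100))*(1/112896) = (104528 - 1*(-12108))*(1/112896) = (104528 + 12108)*(1/112896) = 116636*(1/112896) = 29159/28224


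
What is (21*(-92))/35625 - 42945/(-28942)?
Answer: 491333227/343686250 ≈ 1.4296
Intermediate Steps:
(21*(-92))/35625 - 42945/(-28942) = -1932*1/35625 - 42945*(-1/28942) = -644/11875 + 42945/28942 = 491333227/343686250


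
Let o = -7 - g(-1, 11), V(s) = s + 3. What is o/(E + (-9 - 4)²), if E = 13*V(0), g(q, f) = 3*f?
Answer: -5/26 ≈ -0.19231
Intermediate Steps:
V(s) = 3 + s
o = -40 (o = -7 - 3*11 = -7 - 1*33 = -7 - 33 = -40)
E = 39 (E = 13*(3 + 0) = 13*3 = 39)
o/(E + (-9 - 4)²) = -40/(39 + (-9 - 4)²) = -40/(39 + (-13)²) = -40/(39 + 169) = -40/208 = -40*1/208 = -5/26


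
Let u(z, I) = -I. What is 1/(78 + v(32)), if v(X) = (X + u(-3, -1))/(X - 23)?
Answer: 3/245 ≈ 0.012245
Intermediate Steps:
v(X) = (1 + X)/(-23 + X) (v(X) = (X - 1*(-1))/(X - 23) = (X + 1)/(-23 + X) = (1 + X)/(-23 + X))
1/(78 + v(32)) = 1/(78 + (1 + 32)/(-23 + 32)) = 1/(78 + 33/9) = 1/(78 + (1/9)*33) = 1/(78 + 11/3) = 1/(245/3) = 3/245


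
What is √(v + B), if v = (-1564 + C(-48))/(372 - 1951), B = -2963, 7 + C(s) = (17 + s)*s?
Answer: I*√7387342026/1579 ≈ 54.433*I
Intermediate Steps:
C(s) = -7 + s*(17 + s) (C(s) = -7 + (17 + s)*s = -7 + s*(17 + s))
v = 83/1579 (v = (-1564 + (-7 + (-48)² + 17*(-48)))/(372 - 1951) = (-1564 + (-7 + 2304 - 816))/(-1579) = (-1564 + 1481)*(-1/1579) = -83*(-1/1579) = 83/1579 ≈ 0.052565)
√(v + B) = √(83/1579 - 2963) = √(-4678494/1579) = I*√7387342026/1579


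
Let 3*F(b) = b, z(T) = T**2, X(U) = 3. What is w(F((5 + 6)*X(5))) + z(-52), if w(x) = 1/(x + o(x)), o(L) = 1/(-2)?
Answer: 56786/21 ≈ 2704.1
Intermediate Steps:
o(L) = -1/2
F(b) = b/3
w(x) = 1/(-1/2 + x) (w(x) = 1/(x - 1/2) = 1/(-1/2 + x))
w(F((5 + 6)*X(5))) + z(-52) = 2/(-1 + 2*(((5 + 6)*3)/3)) + (-52)**2 = 2/(-1 + 2*((11*3)/3)) + 2704 = 2/(-1 + 2*((1/3)*33)) + 2704 = 2/(-1 + 2*11) + 2704 = 2/(-1 + 22) + 2704 = 2/21 + 2704 = 56786/21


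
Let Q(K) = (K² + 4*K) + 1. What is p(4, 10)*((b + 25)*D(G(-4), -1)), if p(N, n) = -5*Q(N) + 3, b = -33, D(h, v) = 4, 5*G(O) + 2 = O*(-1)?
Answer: 5184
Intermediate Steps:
G(O) = -⅖ - O/5 (G(O) = -⅖ + (O*(-1))/5 = -⅖ + (-O)/5 = -⅖ - O/5)
Q(K) = 1 + K² + 4*K
p(N, n) = -2 - 20*N - 5*N² (p(N, n) = -5*(1 + N² + 4*N) + 3 = (-5 - 20*N - 5*N²) + 3 = -2 - 20*N - 5*N²)
p(4, 10)*((b + 25)*D(G(-4), -1)) = (-2 - 20*4 - 5*4²)*((-33 + 25)*4) = (-2 - 80 - 5*16)*(-8*4) = (-2 - 80 - 80)*(-32) = -162*(-32) = 5184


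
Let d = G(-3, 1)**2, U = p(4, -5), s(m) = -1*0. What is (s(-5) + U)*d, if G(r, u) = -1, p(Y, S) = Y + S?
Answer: -1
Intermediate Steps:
p(Y, S) = S + Y
s(m) = 0
U = -1 (U = -5 + 4 = -1)
d = 1 (d = (-1)**2 = 1)
(s(-5) + U)*d = (0 - 1)*1 = -1*1 = -1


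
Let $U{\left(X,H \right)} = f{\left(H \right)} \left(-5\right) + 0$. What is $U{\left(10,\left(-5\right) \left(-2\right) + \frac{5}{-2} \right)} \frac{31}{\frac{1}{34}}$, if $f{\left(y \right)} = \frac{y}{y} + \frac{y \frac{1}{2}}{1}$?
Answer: $- \frac{50065}{2} \approx -25033.0$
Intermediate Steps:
$f{\left(y \right)} = 1 + \frac{y}{2}$ ($f{\left(y \right)} = 1 + y \frac{1}{2} \cdot 1 = 1 + \frac{y}{2} \cdot 1 = 1 + \frac{y}{2}$)
$U{\left(X,H \right)} = -5 - \frac{5 H}{2}$ ($U{\left(X,H \right)} = \left(1 + \frac{H}{2}\right) \left(-5\right) + 0 = \left(-5 - \frac{5 H}{2}\right) + 0 = -5 - \frac{5 H}{2}$)
$U{\left(10,\left(-5\right) \left(-2\right) + \frac{5}{-2} \right)} \frac{31}{\frac{1}{34}} = \left(-5 - \frac{5 \left(\left(-5\right) \left(-2\right) + \frac{5}{-2}\right)}{2}\right) \frac{31}{\frac{1}{34}} = \left(-5 - \frac{5 \left(10 + 5 \left(- \frac{1}{2}\right)\right)}{2}\right) 31 \frac{1}{\frac{1}{34}} = \left(-5 - \frac{5 \left(10 - \frac{5}{2}\right)}{2}\right) 31 \cdot 34 = \left(-5 - \frac{75}{4}\right) 1054 = \left(- \frac{95}{4}\right) 1054 = - \frac{50065}{2}$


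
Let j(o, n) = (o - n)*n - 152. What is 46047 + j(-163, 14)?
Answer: 43417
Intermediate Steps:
j(o, n) = -152 + n*(o - n) (j(o, n) = n*(o - n) - 152 = -152 + n*(o - n))
46047 + j(-163, 14) = 46047 + (-152 - 1*14**2 + 14*(-163)) = 46047 + (-152 - 1*196 - 2282) = 46047 + (-152 - 196 - 2282) = 46047 - 2630 = 43417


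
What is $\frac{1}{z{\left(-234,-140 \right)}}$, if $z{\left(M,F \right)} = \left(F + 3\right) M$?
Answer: $\frac{1}{32058} \approx 3.1193 \cdot 10^{-5}$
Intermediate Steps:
$z{\left(M,F \right)} = M \left(3 + F\right)$ ($z{\left(M,F \right)} = \left(3 + F\right) M = M \left(3 + F\right)$)
$\frac{1}{z{\left(-234,-140 \right)}} = \frac{1}{\left(-234\right) \left(3 - 140\right)} = \frac{1}{\left(-234\right) \left(-137\right)} = \frac{1}{32058}$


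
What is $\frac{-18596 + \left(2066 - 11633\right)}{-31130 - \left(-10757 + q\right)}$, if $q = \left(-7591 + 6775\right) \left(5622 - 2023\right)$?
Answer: $- \frac{28163}{2916411} \approx -0.0096567$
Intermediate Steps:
$q = -2936784$ ($q = \left(-816\right) 3599 = -2936784$)
$\frac{-18596 + \left(2066 - 11633\right)}{-31130 - \left(-10757 + q\right)} = \frac{-18596 + \left(2066 - 11633\right)}{-31130 + \left(10757 - -2936784\right)} = \frac{-18596 + \left(2066 - 11633\right)}{-31130 + \left(10757 + 2936784\right)} = \frac{-18596 - 9567}{-31130 + 2947541} = - \frac{28163}{2916411}$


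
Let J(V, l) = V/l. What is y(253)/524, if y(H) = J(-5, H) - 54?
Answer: -13667/132572 ≈ -0.10309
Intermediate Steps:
y(H) = -54 - 5/H (y(H) = -5/H - 54 = -54 - 5/H)
y(253)/524 = (-54 - 5/253)/524 = (-54 - 5*1/253)*(1/524) = (-54 - 5/253)*(1/524) = -13667/253*1/524 = -13667/132572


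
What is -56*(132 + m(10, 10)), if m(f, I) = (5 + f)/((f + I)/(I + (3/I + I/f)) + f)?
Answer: -141804/19 ≈ -7463.4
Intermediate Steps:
m(f, I) = (5 + f)/(f + (I + f)/(I + 3/I + I/f)) (m(f, I) = (5 + f)/((I + f)/(I + 3/I + I/f) + f) = (5 + f)/(f + (I + f)/(I + 3/I + I/f)))
-56*(132 + m(10, 10)) = -56*(132 + (3*10**2 + 5*10**2 + 15*10 + 10**2*10**2 + 6*10*10**2)/(10*(2*10**2 + 3*10 + 10*10 + 10*10**2))) = -56*(132 + (3*100 + 5*100 + 150 + 100*100 + 6*10*100)/(10*(2*100 + 30 + 100 + 10*100))) = -56*(132 + (300 + 500 + 150 + 10000 + 6000)/(10*(200 + 30 + 100 + 1000))) = -56*(132 + (1/10)*16950/1330) = -56*(132 + (1/10)*(1/1330)*16950) = -56*(132 + 339/266) = -56*35451/266 = -141804/19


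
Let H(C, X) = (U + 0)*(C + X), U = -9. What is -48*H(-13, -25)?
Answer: -16416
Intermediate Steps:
H(C, X) = -9*C - 9*X (H(C, X) = (-9 + 0)*(C + X) = -9*(C + X) = -9*C - 9*X)
-48*H(-13, -25) = -48*(-9*(-13) - 9*(-25)) = -48*(117 + 225) = -48*342 = -16416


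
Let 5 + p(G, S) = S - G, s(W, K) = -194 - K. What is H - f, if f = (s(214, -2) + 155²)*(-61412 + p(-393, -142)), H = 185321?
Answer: 1457954599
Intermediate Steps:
p(G, S) = -5 + S - G (p(G, S) = -5 + (S - G) = -5 + S - G)
f = -1457769278 (f = ((-194 - 1*(-2)) + 155²)*(-61412 + (-5 - 142 - 1*(-393))) = ((-194 + 2) + 24025)*(-61412 + (-5 - 142 + 393)) = (-192 + 24025)*(-61412 + 246) = 23833*(-61166) = -1457769278)
H - f = 185321 - 1*(-1457769278) = 185321 + 1457769278 = 1457954599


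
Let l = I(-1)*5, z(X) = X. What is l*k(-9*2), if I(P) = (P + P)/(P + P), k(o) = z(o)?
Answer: -90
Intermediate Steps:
k(o) = o
I(P) = 1 (I(P) = (2*P)/((2*P)) = (2*P)*(1/(2*P)) = 1)
l = 5 (l = 1*5 = 5)
l*k(-9*2) = 5*(-9*2) = 5*(-18) = -90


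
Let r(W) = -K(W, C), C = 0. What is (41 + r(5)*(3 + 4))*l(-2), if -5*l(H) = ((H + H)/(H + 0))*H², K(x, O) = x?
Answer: -48/5 ≈ -9.6000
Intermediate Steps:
r(W) = -W
l(H) = -2*H²/5 (l(H) = -(H + H)/(H + 0)*H²/5 = -(2*H)/H*H²/5 = -2*H²/5)
(41 + r(5)*(3 + 4))*l(-2) = (41 + (-1*5)*(3 + 4))*(-⅖*(-2)²) = (41 - 5*7)*(-⅖*4) = (41 - 35)*(-8/5) = 6*(-8/5) = -48/5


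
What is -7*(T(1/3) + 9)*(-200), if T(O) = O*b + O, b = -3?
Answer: 35000/3 ≈ 11667.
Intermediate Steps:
T(O) = -2*O (T(O) = O*(-3) + O = -3*O + O = -2*O)
-7*(T(1/3) + 9)*(-200) = -7*(-2/3 + 9)*(-200) = -7*25/3*(-200) = -175/3*(-200) = 35000/3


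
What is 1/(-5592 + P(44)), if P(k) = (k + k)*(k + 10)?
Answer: -1/840 ≈ -0.0011905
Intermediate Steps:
P(k) = 2*k*(10 + k) (P(k) = (2*k)*(10 + k) = 2*k*(10 + k))
1/(-5592 + P(44)) = 1/(-5592 + 2*44*(10 + 44)) = 1/(-5592 + 2*44*54) = 1/(-5592 + 4752) = 1/(-840) = -1/840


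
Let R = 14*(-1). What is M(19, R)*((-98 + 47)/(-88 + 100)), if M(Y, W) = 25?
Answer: -425/4 ≈ -106.25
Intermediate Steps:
R = -14
M(19, R)*((-98 + 47)/(-88 + 100)) = 25*((-98 + 47)/(-88 + 100)) = 25*(-51/12) = 25*(-51*1/12) = 25*(-17/4) = -425/4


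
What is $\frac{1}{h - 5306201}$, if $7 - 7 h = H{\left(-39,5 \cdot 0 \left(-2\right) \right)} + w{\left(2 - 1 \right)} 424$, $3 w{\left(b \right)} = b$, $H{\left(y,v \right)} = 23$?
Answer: $- \frac{21}{111430693} \approx -1.8846 \cdot 10^{-7}$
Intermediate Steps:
$w{\left(b \right)} = \frac{b}{3}$
$h = - \frac{472}{21}$ ($h = 1 - \frac{23 + \frac{2 - 1}{3} \cdot 424}{7} = 1 - \frac{23 + \frac{1}{3} \cdot 1 \cdot 424}{7} = 1 - \frac{23 + \frac{1}{3} \cdot 424}{7} = 1 - \frac{23 + \frac{424}{3}}{7} = 1 - \frac{493}{21} = - \frac{472}{21} \approx -22.476$)
$\frac{1}{h - 5306201} = \frac{1}{- \frac{472}{21} - 5306201} = \frac{1}{- \frac{111430693}{21}} = - \frac{21}{111430693}$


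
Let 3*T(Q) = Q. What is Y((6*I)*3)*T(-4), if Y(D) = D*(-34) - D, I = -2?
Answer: -1680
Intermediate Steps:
T(Q) = Q/3
Y(D) = -35*D (Y(D) = -34*D - D = -35*D)
Y((6*I)*3)*T(-4) = (-35*6*(-2)*3)*((1/3)*(-4)) = -(-420)*3*(-4/3) = -35*(-36)*(-4/3) = 1260*(-4/3) = -1680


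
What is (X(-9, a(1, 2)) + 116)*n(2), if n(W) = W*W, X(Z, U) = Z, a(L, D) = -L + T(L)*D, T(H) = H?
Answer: 428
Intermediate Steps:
a(L, D) = -L + D*L (a(L, D) = -L + L*D = -L + D*L)
n(W) = W**2
(X(-9, a(1, 2)) + 116)*n(2) = (-9 + 116)*2**2 = 107*4 = 428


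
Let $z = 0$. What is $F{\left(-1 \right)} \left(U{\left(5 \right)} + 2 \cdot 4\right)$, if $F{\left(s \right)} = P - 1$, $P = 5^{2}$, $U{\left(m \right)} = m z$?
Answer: $192$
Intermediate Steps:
$U{\left(m \right)} = 0$ ($U{\left(m \right)} = m 0 = 0$)
$P = 25$
$F{\left(s \right)} = 24$ ($F{\left(s \right)} = 25 - 1 = 24$)
$F{\left(-1 \right)} \left(U{\left(5 \right)} + 2 \cdot 4\right) = 24 \left(0 + 2 \cdot 4\right) = 24 \left(0 + 8\right) = 24 \cdot 8 = 192$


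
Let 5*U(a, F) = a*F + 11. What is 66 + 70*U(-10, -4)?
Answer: 780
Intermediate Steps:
U(a, F) = 11/5 + F*a/5 (U(a, F) = (a*F + 11)/5 = (F*a + 11)/5 = (11 + F*a)/5 = 11/5 + F*a/5)
66 + 70*U(-10, -4) = 66 + 70*(11/5 + (1/5)*(-4)*(-10)) = 66 + 70*(11/5 + 8) = 66 + 70*(51/5) = 66 + 714 = 780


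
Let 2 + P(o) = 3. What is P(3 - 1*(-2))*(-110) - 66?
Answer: -176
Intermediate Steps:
P(o) = 1 (P(o) = -2 + 3 = 1)
P(3 - 1*(-2))*(-110) - 66 = 1*(-110) - 66 = -110 - 66 = -176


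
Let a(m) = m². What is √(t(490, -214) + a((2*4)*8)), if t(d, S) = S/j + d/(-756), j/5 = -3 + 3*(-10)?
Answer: √4015125510/990 ≈ 64.005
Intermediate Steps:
j = -165 (j = 5*(-3 + 3*(-10)) = 5*(-3 - 30) = 5*(-33) = -165)
t(d, S) = -S/165 - d/756 (t(d, S) = S/(-165) + d/(-756) = S*(-1/165) + d*(-1/756) = -S/165 - d/756)
√(t(490, -214) + a((2*4)*8)) = √((-1/165*(-214) - 1/756*490) + ((2*4)*8)²) = √((214/165 - 35/54) + (8*8)²) = √(1927/2970 + 64²) = √(1927/2970 + 4096) = √(12167047/2970) = √4015125510/990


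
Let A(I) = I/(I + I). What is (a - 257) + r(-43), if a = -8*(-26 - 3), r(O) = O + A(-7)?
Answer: -135/2 ≈ -67.500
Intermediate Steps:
A(I) = 1/2 (A(I) = I/((2*I)) = (1/(2*I))*I = 1/2)
r(O) = 1/2 + O (r(O) = O + 1/2 = 1/2 + O)
a = 232 (a = -8*(-29) = 232)
(a - 257) + r(-43) = (232 - 257) + (1/2 - 43) = -25 - 85/2 = -135/2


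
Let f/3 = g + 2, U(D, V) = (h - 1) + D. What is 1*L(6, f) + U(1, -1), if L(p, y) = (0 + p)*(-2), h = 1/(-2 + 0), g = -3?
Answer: -25/2 ≈ -12.500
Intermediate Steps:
h = -½ (h = 1/(-2) = -½ ≈ -0.50000)
U(D, V) = -3/2 + D (U(D, V) = (-½ - 1) + D = -3/2 + D)
f = -3 (f = 3*(-3 + 2) = 3*(-1) = -3)
L(p, y) = -2*p (L(p, y) = p*(-2) = -2*p)
1*L(6, f) + U(1, -1) = 1*(-2*6) + (-3/2 + 1) = 1*(-12) - ½ = -12 - ½ = -25/2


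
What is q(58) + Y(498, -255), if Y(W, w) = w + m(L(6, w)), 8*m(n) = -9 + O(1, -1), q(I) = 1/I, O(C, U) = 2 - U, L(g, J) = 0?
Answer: -29665/116 ≈ -255.73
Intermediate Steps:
m(n) = -3/4 (m(n) = (-9 + (2 - 1*(-1)))/8 = (-9 + (2 + 1))/8 = (-9 + 3)/8 = (1/8)*(-6) = -3/4)
Y(W, w) = -3/4 + w (Y(W, w) = w - 3/4 = -3/4 + w)
q(58) + Y(498, -255) = 1/58 + (-3/4 - 255) = 1/58 - 1023/4 = -29665/116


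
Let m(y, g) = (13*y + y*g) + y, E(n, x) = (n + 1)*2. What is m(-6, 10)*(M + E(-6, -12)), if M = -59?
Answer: 9936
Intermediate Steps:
E(n, x) = 2 + 2*n (E(n, x) = (1 + n)*2 = 2 + 2*n)
m(y, g) = 14*y + g*y (m(y, g) = (13*y + g*y) + y = 14*y + g*y)
m(-6, 10)*(M + E(-6, -12)) = (-6*(14 + 10))*(-59 + (2 + 2*(-6))) = (-6*24)*(-59 + (2 - 12)) = -144*(-59 - 10) = -144*(-69) = 9936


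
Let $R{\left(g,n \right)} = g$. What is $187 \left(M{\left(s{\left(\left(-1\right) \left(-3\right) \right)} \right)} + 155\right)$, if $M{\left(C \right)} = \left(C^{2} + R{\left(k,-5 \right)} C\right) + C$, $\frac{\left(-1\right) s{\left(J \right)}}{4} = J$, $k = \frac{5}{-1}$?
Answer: $64889$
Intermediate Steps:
$k = -5$ ($k = 5 \left(-1\right) = -5$)
$s{\left(J \right)} = - 4 J$
$M{\left(C \right)} = C^{2} - 4 C$ ($M{\left(C \right)} = \left(C^{2} - 5 C\right) + C = C^{2} - 4 C$)
$187 \left(M{\left(s{\left(\left(-1\right) \left(-3\right) \right)} \right)} + 155\right) = 187 \left(- 4 \left(\left(-1\right) \left(-3\right)\right) \left(-4 - 4 \left(\left(-1\right) \left(-3\right)\right)\right) + 155\right) = 187 \left(\left(-4\right) 3 \left(-4 - 12\right) + 155\right) = 187 \left(- 12 \left(-4 - 12\right) + 155\right) = 187 \left(\left(-12\right) \left(-16\right) + 155\right) = 187 \left(192 + 155\right) = 187 \cdot 347 = 64889$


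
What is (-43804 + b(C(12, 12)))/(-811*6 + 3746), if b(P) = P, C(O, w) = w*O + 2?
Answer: 21829/560 ≈ 38.980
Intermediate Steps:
C(O, w) = 2 + O*w (C(O, w) = O*w + 2 = 2 + O*w)
(-43804 + b(C(12, 12)))/(-811*6 + 3746) = (-43804 + (2 + 12*12))/(-811*6 + 3746) = (-43804 + (2 + 144))/(-4866 + 3746) = (-43804 + 146)/(-1120) = -43658*(-1/1120) = 21829/560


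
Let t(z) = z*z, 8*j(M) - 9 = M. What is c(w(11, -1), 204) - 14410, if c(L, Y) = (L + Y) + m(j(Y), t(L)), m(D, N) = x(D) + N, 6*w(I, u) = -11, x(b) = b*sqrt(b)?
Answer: -511361/36 + 213*sqrt(426)/32 ≈ -14067.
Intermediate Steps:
x(b) = b**(3/2)
j(M) = 9/8 + M/8
w(I, u) = -11/6 (w(I, u) = (1/6)*(-11) = -11/6)
t(z) = z**2
m(D, N) = N + D**(3/2) (m(D, N) = D**(3/2) + N = N + D**(3/2))
c(L, Y) = L + Y + L**2 + (9/8 + Y/8)**(3/2) (c(L, Y) = (L + Y) + (L**2 + (9/8 + Y/8)**(3/2)) = L + Y + L**2 + (9/8 + Y/8)**(3/2))
c(w(11, -1), 204) - 14410 = (-11/6 + 204 + (-11/6)**2 + sqrt(2)*(9 + 204)**(3/2)/32) - 14410 = (-11/6 + 204 + 121/36 + sqrt(2)*213**(3/2)/32) - 14410 = (-11/6 + 204 + 121/36 + sqrt(2)*(213*sqrt(213))/32) - 14410 = (-11/6 + 204 + 121/36 + 213*sqrt(426)/32) - 14410 = (7399/36 + 213*sqrt(426)/32) - 14410 = -511361/36 + 213*sqrt(426)/32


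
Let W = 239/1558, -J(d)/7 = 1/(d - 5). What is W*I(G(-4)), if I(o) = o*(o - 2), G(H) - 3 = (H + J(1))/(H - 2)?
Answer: 70983/99712 ≈ 0.71188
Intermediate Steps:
J(d) = -7/(-5 + d) (J(d) = -7/(d - 5) = -7/(-5 + d))
G(H) = 3 + (7/4 + H)/(-2 + H) (G(H) = 3 + (H - 7/(-5 + 1))/(H - 2) = 3 + (H - 7/(-4))/(-2 + H) = 3 + (H - 7*(-1/4))/(-2 + H) = 3 + (H + 7/4)/(-2 + H) = 3 + (7/4 + H)/(-2 + H))
W = 239/1558 (W = 239*(1/1558) = 239/1558 ≈ 0.15340)
I(o) = o*(-2 + o)
W*I(G(-4)) = 239*(((-17 + 16*(-4))/(4*(-2 - 4)))*(-2 + (-17 + 16*(-4))/(4*(-2 - 4))))/1558 = 239*(((1/4)*(-17 - 64)/(-6))*(-2 + (1/4)*(-17 - 64)/(-6)))/1558 = 239*(((1/4)*(-1/6)*(-81))*(-2 + (1/4)*(-1/6)*(-81)))/1558 = 239*(27*(-2 + 27/8)/8)/1558 = 239*((27/8)*(11/8))/1558 = (239/1558)*(297/64) = 70983/99712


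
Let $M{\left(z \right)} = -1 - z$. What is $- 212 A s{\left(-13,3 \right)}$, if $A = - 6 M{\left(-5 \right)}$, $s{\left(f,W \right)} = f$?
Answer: $-66144$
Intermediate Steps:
$A = -24$ ($A = - 6 \left(-1 - -5\right) = - 6 \left(-1 + 5\right) = \left(-6\right) 4 = -24$)
$- 212 A s{\left(-13,3 \right)} = \left(-212\right) \left(-24\right) \left(-13\right) = 5088 \left(-13\right) = -66144$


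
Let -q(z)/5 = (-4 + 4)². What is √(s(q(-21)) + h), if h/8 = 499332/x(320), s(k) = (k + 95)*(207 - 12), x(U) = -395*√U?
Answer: √(2890363125 - 39447228*√5)/395 ≈ 134.01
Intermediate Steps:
q(z) = 0 (q(z) = -5*(-4 + 4)² = -5*0² = -5*0 = 0)
s(k) = 18525 + 195*k (s(k) = (95 + k)*195 = 18525 + 195*k)
h = -499332*√5/1975 (h = 8*(499332/((-3160*√5))) = 8*(499332*(-√5/15800)) = 8*(-124833*√5/3950) = -499332*√5/1975 ≈ -565.34)
√(s(q(-21)) + h) = √((18525 + 195*0) - 499332*√5/1975) = √((18525 + 0) - 499332*√5/1975) = √(18525 - 499332*√5/1975)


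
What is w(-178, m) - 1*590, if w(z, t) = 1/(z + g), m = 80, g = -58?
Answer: -139241/236 ≈ -590.00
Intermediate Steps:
w(z, t) = 1/(-58 + z) (w(z, t) = 1/(z - 58) = 1/(-58 + z))
w(-178, m) - 1*590 = 1/(-58 - 178) - 1*590 = 1/(-236) - 590 = -1/236 - 590 = -139241/236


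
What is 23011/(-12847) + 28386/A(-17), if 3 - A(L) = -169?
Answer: 180358525/1104842 ≈ 163.24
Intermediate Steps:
A(L) = 172 (A(L) = 3 - 1*(-169) = 3 + 169 = 172)
23011/(-12847) + 28386/A(-17) = 23011/(-12847) + 28386/172 = 23011*(-1/12847) + 28386*(1/172) = -23011/12847 + 14193/86 = 180358525/1104842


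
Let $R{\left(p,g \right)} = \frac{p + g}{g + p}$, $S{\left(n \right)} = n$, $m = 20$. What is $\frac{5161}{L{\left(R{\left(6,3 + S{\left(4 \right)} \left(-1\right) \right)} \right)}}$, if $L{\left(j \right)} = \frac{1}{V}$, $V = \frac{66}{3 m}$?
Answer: $\frac{56771}{10} \approx 5677.1$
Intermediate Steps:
$R{\left(p,g \right)} = 1$ ($R{\left(p,g \right)} = \frac{g + p}{g + p} = 1$)
$V = \frac{11}{10}$ ($V = \frac{66}{3 \cdot 20} = \frac{66}{60} = 66 \cdot \frac{1}{60} = \frac{11}{10} \approx 1.1$)
$L{\left(j \right)} = \frac{10}{11}$ ($L{\left(j \right)} = \frac{1}{\frac{11}{10}} = \frac{10}{11}$)
$\frac{5161}{L{\left(R{\left(6,3 + S{\left(4 \right)} \left(-1\right) \right)} \right)}} = \frac{5161}{\frac{10}{11}} = 5161 \cdot \frac{11}{10} = \frac{56771}{10}$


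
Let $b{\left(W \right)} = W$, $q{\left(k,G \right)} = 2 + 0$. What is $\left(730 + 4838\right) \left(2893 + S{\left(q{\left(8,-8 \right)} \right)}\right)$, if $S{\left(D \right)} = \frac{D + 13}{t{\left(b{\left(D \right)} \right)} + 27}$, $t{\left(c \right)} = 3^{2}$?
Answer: $16110544$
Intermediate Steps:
$q{\left(k,G \right)} = 2$
$t{\left(c \right)} = 9$
$S{\left(D \right)} = \frac{13}{36} + \frac{D}{36}$ ($S{\left(D \right)} = \frac{D + 13}{9 + 27} = \frac{13 + D}{36} = \left(13 + D\right) \frac{1}{36} = \frac{13}{36} + \frac{D}{36}$)
$\left(730 + 4838\right) \left(2893 + S{\left(q{\left(8,-8 \right)} \right)}\right) = \left(730 + 4838\right) \left(2893 + \left(\frac{13}{36} + \frac{1}{36} \cdot 2\right)\right) = 5568 \left(2893 + \left(\frac{13}{36} + \frac{1}{18}\right)\right) = 5568 \left(2893 + \frac{5}{12}\right) = 5568 \cdot \frac{34721}{12} = 16110544$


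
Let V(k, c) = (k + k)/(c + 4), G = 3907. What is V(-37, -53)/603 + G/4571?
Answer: 16539769/19294191 ≈ 0.85724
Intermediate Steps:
V(k, c) = 2*k/(4 + c) (V(k, c) = (2*k)/(4 + c) = 2*k/(4 + c))
V(-37, -53)/603 + G/4571 = (2*(-37)/(4 - 53))/603 + 3907/4571 = (2*(-37)/(-49))*(1/603) + 3907*(1/4571) = (2*(-37)*(-1/49))*(1/603) + 3907/4571 = (74/49)*(1/603) + 3907/4571 = 74/29547 + 3907/4571 = 16539769/19294191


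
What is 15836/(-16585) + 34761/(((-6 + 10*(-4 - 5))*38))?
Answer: -1975953/188480 ≈ -10.484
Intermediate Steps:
15836/(-16585) + 34761/(((-6 + 10*(-4 - 5))*38)) = 15836*(-1/16585) + 34761/(((-6 + 10*(-9))*38)) = -148/155 + 34761/(((-6 - 90)*38)) = -148/155 + 34761/((-96*38)) = -148/155 + 34761/(-3648) = -148/155 + 34761*(-1/3648) = -148/155 - 11587/1216 = -1975953/188480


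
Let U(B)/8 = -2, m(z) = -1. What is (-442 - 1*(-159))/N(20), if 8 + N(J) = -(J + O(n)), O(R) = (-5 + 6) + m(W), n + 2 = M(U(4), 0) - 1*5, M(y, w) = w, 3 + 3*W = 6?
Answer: 283/28 ≈ 10.107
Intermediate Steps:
W = 1 (W = -1 + (⅓)*6 = -1 + 2 = 1)
U(B) = -16 (U(B) = 8*(-2) = -16)
n = -7 (n = -2 + (0 - 1*5) = -2 + (0 - 5) = -2 - 5 = -7)
O(R) = 0 (O(R) = (-5 + 6) - 1 = 1 - 1 = 0)
N(J) = -8 - J (N(J) = -8 - (J + 0) = -8 - J)
(-442 - 1*(-159))/N(20) = (-442 - 1*(-159))/(-8 - 1*20) = (-442 + 159)/(-8 - 20) = -283/(-28) = -283*(-1/28) = 283/28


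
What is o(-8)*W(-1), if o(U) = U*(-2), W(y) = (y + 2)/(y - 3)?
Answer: -4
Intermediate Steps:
W(y) = (2 + y)/(-3 + y)
o(U) = -2*U
o(-8)*W(-1) = (-2*(-8))*((2 - 1)/(-3 - 1)) = 16*(1/(-4)) = 16*(-1/4*1) = 16*(-1/4) = -4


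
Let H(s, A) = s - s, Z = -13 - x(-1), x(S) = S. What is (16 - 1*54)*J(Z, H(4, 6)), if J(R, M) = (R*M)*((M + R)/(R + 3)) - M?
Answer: 0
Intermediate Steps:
Z = -12 (Z = -13 - 1*(-1) = -13 + 1 = -12)
H(s, A) = 0
J(R, M) = -M + M*R*(M + R)/(3 + R) (J(R, M) = (M*R)*((M + R)/(3 + R)) - M = M*R*(M + R)/(3 + R) - M = -M + M*R*(M + R)/(3 + R))
(16 - 1*54)*J(Z, H(4, 6)) = (16 - 1*54)*(0*(-3 + (-12)² - 1*(-12) + 0*(-12))/(3 - 12)) = (16 - 54)*(0*(-3 + 144 + 12 + 0)/(-9)) = -0*(-1)*153/9 = -38*0 = 0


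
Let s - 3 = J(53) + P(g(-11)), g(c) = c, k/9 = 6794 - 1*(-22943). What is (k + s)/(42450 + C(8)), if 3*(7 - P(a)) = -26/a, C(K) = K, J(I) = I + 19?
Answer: 8834569/1401114 ≈ 6.3054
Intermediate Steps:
J(I) = 19 + I
k = 267633 (k = 9*(6794 - 1*(-22943)) = 9*(6794 + 22943) = 9*29737 = 267633)
P(a) = 7 + 26/(3*a) (P(a) = 7 - (-26)/(3*a) = 7 + 26/(3*a))
s = 2680/33 (s = 3 + ((19 + 53) + (7 + (26/3)/(-11))) = 3 + (72 + (7 + (26/3)*(-1/11))) = 3 + (72 + (7 - 26/33)) = 3 + (72 + 205/33) = 3 + 2581/33 = 2680/33 ≈ 81.212)
(k + s)/(42450 + C(8)) = (267633 + 2680/33)/(42450 + 8) = (8834569/33)/42458 = (8834569/33)*(1/42458) = 8834569/1401114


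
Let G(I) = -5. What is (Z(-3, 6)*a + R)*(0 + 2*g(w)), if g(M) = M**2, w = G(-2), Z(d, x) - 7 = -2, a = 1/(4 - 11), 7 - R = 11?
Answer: -1650/7 ≈ -235.71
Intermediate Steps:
R = -4 (R = 7 - 1*11 = 7 - 11 = -4)
a = -1/7 (a = 1/(-7) = -1/7 ≈ -0.14286)
Z(d, x) = 5 (Z(d, x) = 7 - 2 = 5)
w = -5
(Z(-3, 6)*a + R)*(0 + 2*g(w)) = (5*(-1/7) - 4)*(0 + 2*(-5)**2) = (-5/7 - 4)*(0 + 2*25) = -33*(0 + 50)/7 = -33/7*50 = -1650/7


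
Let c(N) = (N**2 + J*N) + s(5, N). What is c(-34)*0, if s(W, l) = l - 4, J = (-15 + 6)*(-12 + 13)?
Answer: 0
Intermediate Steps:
J = -9 (J = -9*1 = -9)
s(W, l) = -4 + l
c(N) = -4 + N**2 - 8*N (c(N) = (N**2 - 9*N) + (-4 + N) = -4 + N**2 - 8*N)
c(-34)*0 = (-4 + (-34)**2 - 8*(-34))*0 = (-4 + 1156 + 272)*0 = 1424*0 = 0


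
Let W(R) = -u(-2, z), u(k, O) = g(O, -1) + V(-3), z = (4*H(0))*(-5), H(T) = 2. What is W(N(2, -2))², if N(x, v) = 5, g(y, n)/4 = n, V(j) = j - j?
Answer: 16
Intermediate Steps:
V(j) = 0
g(y, n) = 4*n
z = -40 (z = (4*2)*(-5) = 8*(-5) = -40)
u(k, O) = -4 (u(k, O) = 4*(-1) + 0 = -4 + 0 = -4)
W(R) = 4 (W(R) = -1*(-4) = 4)
W(N(2, -2))² = 4² = 16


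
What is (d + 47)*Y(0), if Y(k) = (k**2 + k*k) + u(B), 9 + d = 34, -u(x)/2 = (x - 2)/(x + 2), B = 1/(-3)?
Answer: 1008/5 ≈ 201.60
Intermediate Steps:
B = -1/3 ≈ -0.33333
u(x) = -2*(-2 + x)/(2 + x) (u(x) = -2*(x - 2)/(x + 2) = -2*(-2 + x)/(2 + x))
d = 25 (d = -9 + 34 = 25)
Y(k) = 14/5 + 2*k**2 (Y(k) = (k**2 + k*k) + 2*(2 - 1*(-1/3))/(2 - 1/3) = (k**2 + k**2) + 2*(2 + 1/3)/(5/3) = 2*k**2 + 2*(3/5)*(7/3) = 2*k**2 + 14/5 = 14/5 + 2*k**2)
(d + 47)*Y(0) = (25 + 47)*(14/5 + 2*0**2) = 72*(14/5 + 2*0) = 72*(14/5 + 0) = 72*(14/5) = 1008/5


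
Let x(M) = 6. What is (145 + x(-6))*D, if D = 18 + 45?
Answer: 9513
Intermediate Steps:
D = 63
(145 + x(-6))*D = (145 + 6)*63 = 151*63 = 9513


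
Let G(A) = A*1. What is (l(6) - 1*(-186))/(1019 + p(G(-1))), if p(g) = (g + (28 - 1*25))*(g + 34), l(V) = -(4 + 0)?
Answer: 26/155 ≈ 0.16774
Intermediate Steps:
l(V) = -4 (l(V) = -1*4 = -4)
G(A) = A
p(g) = (3 + g)*(34 + g) (p(g) = (g + (28 - 25))*(34 + g) = (g + 3)*(34 + g) = (3 + g)*(34 + g))
(l(6) - 1*(-186))/(1019 + p(G(-1))) = (-4 - 1*(-186))/(1019 + (102 + (-1)² + 37*(-1))) = (-4 + 186)/(1019 + (102 + 1 - 37)) = 182/(1019 + 66) = 182/1085 = 182*(1/1085) = 26/155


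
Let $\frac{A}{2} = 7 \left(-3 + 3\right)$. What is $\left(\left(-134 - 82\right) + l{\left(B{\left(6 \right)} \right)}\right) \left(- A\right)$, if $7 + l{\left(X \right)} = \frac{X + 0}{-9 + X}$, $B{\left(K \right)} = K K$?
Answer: $0$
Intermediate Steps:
$B{\left(K \right)} = K^{2}$
$l{\left(X \right)} = -7 + \frac{X}{-9 + X}$ ($l{\left(X \right)} = -7 + \frac{X + 0}{-9 + X} = -7 + \frac{X}{-9 + X}$)
$A = 0$ ($A = 2 \cdot 7 \left(-3 + 3\right) = 2 \cdot 7 \cdot 0 = 2 \cdot 0 = 0$)
$\left(\left(-134 - 82\right) + l{\left(B{\left(6 \right)} \right)}\right) \left(- A\right) = \left(\left(-134 - 82\right) + \frac{3 \left(21 - 2 \cdot 6^{2}\right)}{-9 + 6^{2}}\right) \left(\left(-1\right) 0\right) = \left(-216 + \frac{3 \left(21 - 72\right)}{-9 + 36}\right) 0 = \left(-216 + \frac{3 \left(21 - 72\right)}{27}\right) 0 = \left(-216 + 3 \cdot \frac{1}{27} \left(-51\right)\right) 0 = \left(-216 - \frac{17}{3}\right) 0 = \left(- \frac{665}{3}\right) 0 = 0$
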